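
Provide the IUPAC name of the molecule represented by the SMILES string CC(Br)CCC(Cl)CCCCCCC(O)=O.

The longest chain bearing the –COOH group is 12 carbons long (dodecane).
A carboxylic acid (terminal –COOH) is the principal characteristic group, giving the suffix -oic acid.
Choose the numbering such that the carboxylic acid carbon is C-1 by definition.
With this numbering: a bromo group at C-11; a chloro group at C-8.
The substituents are ordered alphabetically, ignoring any di-/tri- multipliers.
The name is 11-bromo-8-chlorododecanoic acid.

11-bromo-8-chlorododecanoic acid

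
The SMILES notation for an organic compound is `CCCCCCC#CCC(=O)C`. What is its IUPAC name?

undec-4-yn-2-one

The longest chain bearing the carbonyl and the multiple bond is 11 carbons long (undecane).
The principal characteristic group is a ketone (C=O on an internal carbon), named with the suffix -one.
The chain contains a C≡C triple bond, so the unsaturation ending is -yne.
Number the chain so that numbering from this end puts the carbonyl group at C-2 rather than C-10.
That gives the carbonyl at C-2; the triple bond between C-4 and C-5.
Assembling the pieces gives undec-4-yn-2-one.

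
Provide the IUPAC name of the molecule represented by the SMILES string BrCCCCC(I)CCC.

The longest continuous carbon chain has 8 atoms, so the parent hydride is octane.
The numbering direction is chosen so that the substituent locant set {1,5} is lower than {4,8} at the first point of difference.
This places a bromo group at C-1; an iodo group at C-5.
The substituents are ordered alphabetically, ignoring any di-/tri- multipliers.
Putting it together: 1-bromo-5-iodooctane.

1-bromo-5-iodooctane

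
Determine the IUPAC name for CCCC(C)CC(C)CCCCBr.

The longest carbon chain is 10 atoms: the parent is decane.
Choose the numbering such that the substituent locant set {1,5,7} is lower than {4,6,10} at the first point of difference.
With this numbering: a bromo group at C-1; methyl groups at C-5 and C-7.
Prefixes are listed alphabetically: bromo, methyl.
Putting it together: 1-bromo-5,7-dimethyldecane.

1-bromo-5,7-dimethyldecane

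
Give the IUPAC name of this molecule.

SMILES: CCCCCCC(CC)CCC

4-ethyldecane

The longest continuous carbon chain has 10 atoms, so the parent hydride is decane.
Number the chain so that the substituent locant set {4} is lower than {7} at the first point of difference.
That gives an ethyl group at C-4.
Assembling the pieces gives 4-ethyldecane.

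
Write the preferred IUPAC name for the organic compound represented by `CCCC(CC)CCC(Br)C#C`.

Counting along the main chain through the multiple bond gives 9 carbons: the parent is nonane.
A C≡C triple bond in the chain gives the infix -yne-.
The numbering direction is chosen so that numbering from this end puts the triple bond at C-1 rather than C-8.
With this numbering: the triple bond between C-1 and C-2; a bromo group at C-3; an ethyl group at C-6.
Substituent prefixes are cited in alphabetical order (multiplying prefixes like di-/tri- are ignored for ordering).
Assembling the pieces gives 3-bromo-6-ethylnon-1-yne.

3-bromo-6-ethylnon-1-yne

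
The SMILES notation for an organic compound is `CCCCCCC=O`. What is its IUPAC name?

The longest carbon chain that includes the –CHO group has 7 carbons, so the parent hydride is heptane.
The highest-priority functional group is an aldehyde (terminal –CHO), so the name ends in -al.
Number the chain so that the aldehyde carbon is C-1 by definition.
The name is heptanal.

heptanal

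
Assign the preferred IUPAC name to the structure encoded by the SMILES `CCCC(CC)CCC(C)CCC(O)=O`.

7-ethyl-4-methyldecanoic acid

The longest carbon chain that includes the –COOH group has 10 carbons, so the parent hydride is decane.
The principal characteristic group is a carboxylic acid (terminal –COOH), named with the suffix -oic acid.
The numbering direction is chosen so that the carboxylic acid carbon is C-1 by definition.
This places an ethyl group at C-7; a methyl group at C-4.
The substituents are ordered alphabetically, ignoring any di-/tri- multipliers.
The name is 7-ethyl-4-methyldecanoic acid.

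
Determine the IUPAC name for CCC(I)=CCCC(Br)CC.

Counting along the main chain through the multiple bond gives 9 carbons: the parent is nonane.
The chain contains a C=C double bond, so the unsaturation ending is -ene.
Choose the numbering such that numbering from this end puts the double bond at C-3 rather than C-6.
With this numbering: the double bond between C-3 and C-4; a bromo group at C-7; an iodo group at C-3.
Substituent prefixes are cited in alphabetical order (multiplying prefixes like di-/tri- are ignored for ordering).
Assembling the pieces gives 7-bromo-3-iodonon-3-ene.

7-bromo-3-iodonon-3-ene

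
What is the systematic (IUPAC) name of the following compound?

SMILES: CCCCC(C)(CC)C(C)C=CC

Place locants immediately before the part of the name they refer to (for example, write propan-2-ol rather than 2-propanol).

The longest carbon chain that includes the multiple bond has 9 carbons, so the parent hydride is nonane.
The chain contains a C=C double bond, so the unsaturation ending is -ene.
Choose the numbering such that numbering from this end puts the double bond at C-2 rather than C-7.
With this numbering: the double bond between C-2 and C-3; an ethyl group at C-5; methyl groups at C-4 and C-5.
Substituent prefixes are cited in alphabetical order (multiplying prefixes like di-/tri- are ignored for ordering).
The name is 5-ethyl-4,5-dimethylnon-2-ene.

5-ethyl-4,5-dimethylnon-2-ene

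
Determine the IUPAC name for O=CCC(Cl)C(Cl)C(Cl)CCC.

Counting along the main chain through the –CHO group gives 8 carbons: the parent is octane.
The highest-priority functional group is an aldehyde (terminal –CHO), so the name ends in -al.
The numbering direction is chosen so that the aldehyde carbon is C-1 by definition.
With this numbering: chloro groups at C-3 and C-4 and C-5.
Putting it together: 3,4,5-trichlorooctanal.

3,4,5-trichlorooctanal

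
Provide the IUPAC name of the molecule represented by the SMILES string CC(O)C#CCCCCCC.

dec-3-yn-2-ol

Counting along the main chain through the –OH group and the multiple bond gives 10 carbons: the parent is decane.
The principal characteristic group is an alcohol (–OH), named with the suffix -ol.
There is one C≡C triple bond, indicated by the ending -yne.
The numbering direction is chosen so that numbering from this end puts the hydroxyl group at C-2 rather than C-9.
That gives the hydroxyl at C-2; the triple bond between C-3 and C-4.
Putting it together: dec-3-yn-2-ol.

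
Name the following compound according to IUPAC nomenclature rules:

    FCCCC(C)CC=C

7-fluoro-4-methylhept-1-ene

The longest carbon chain that includes the multiple bond has 7 carbons, so the parent hydride is heptane.
There is one C=C double bond, indicated by the ending -ene.
Number the chain so that numbering from this end puts the double bond at C-1 rather than C-6.
That gives the double bond between C-1 and C-2; a fluoro group at C-7; a methyl group at C-4.
Substituent prefixes are cited in alphabetical order (multiplying prefixes like di-/tri- are ignored for ordering).
The name is 7-fluoro-4-methylhept-1-ene.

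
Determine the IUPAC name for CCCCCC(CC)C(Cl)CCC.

The longest continuous carbon chain has 10 atoms, so the parent hydride is decane.
Choose the numbering such that the substituent locant set {4,5} is lower than {6,7} at the first point of difference.
With this numbering: a chloro group at C-4; an ethyl group at C-5.
Prefixes are listed alphabetically: chloro, ethyl.
Putting it together: 4-chloro-5-ethyldecane.

4-chloro-5-ethyldecane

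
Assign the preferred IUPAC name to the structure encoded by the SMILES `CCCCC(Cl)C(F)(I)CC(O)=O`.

The longest carbon chain that includes the –COOH group has 8 carbons, so the parent hydride is octane.
The principal characteristic group is a carboxylic acid (terminal –COOH), named with the suffix -oic acid.
Choose the numbering such that the carboxylic acid carbon is C-1 by definition.
With this numbering: a chloro group at C-4; a fluoro group at C-3; an iodo group at C-3.
Prefixes are listed alphabetically: chloro, fluoro, iodo.
Putting it together: 4-chloro-3-fluoro-3-iodooctanoic acid.

4-chloro-3-fluoro-3-iodooctanoic acid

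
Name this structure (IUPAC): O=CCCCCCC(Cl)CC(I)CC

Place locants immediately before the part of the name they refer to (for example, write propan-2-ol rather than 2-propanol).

7-chloro-9-iodoundecanal

The longest carbon chain that includes the –CHO group has 11 carbons, so the parent hydride is undecane.
An aldehyde (terminal –CHO) is the principal characteristic group, giving the suffix -al.
The numbering direction is chosen so that the aldehyde carbon is C-1 by definition.
This places a chloro group at C-7; an iodo group at C-9.
The substituents are ordered alphabetically, ignoring any di-/tri- multipliers.
Putting it together: 7-chloro-9-iodoundecanal.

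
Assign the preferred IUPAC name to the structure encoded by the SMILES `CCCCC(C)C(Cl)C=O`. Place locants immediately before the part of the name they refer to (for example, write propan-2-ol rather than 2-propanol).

2-chloro-3-methylheptanal

The longest chain bearing the –CHO group is 7 carbons long (heptane).
The principal characteristic group is an aldehyde (terminal –CHO), named with the suffix -al.
The numbering direction is chosen so that the aldehyde carbon is C-1 by definition.
That gives a chloro group at C-2; a methyl group at C-3.
Substituent prefixes are cited in alphabetical order (multiplying prefixes like di-/tri- are ignored for ordering).
The name is 2-chloro-3-methylheptanal.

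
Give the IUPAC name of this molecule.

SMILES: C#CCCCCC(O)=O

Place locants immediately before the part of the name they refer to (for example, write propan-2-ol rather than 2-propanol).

The longest carbon chain that includes the –COOH group and the multiple bond has 7 carbons, so the parent hydride is heptane.
The highest-priority functional group is a carboxylic acid (terminal –COOH), so the name ends in -oic acid.
A C≡C triple bond in the chain gives the infix -yne-.
The numbering direction is chosen so that the carboxylic acid carbon is C-1 by definition.
With this numbering: the triple bond between C-6 and C-7.
Putting it together: hept-6-ynoic acid.

hept-6-ynoic acid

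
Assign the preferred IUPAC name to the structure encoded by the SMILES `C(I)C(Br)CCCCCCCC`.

The longest carbon chain is 10 atoms: the parent is decane.
Number the chain so that the substituent locant set {1,2} is lower than {9,10} at the first point of difference.
This places a bromo group at C-2; an iodo group at C-1.
Substituent prefixes are cited in alphabetical order (multiplying prefixes like di-/tri- are ignored for ordering).
Assembling the pieces gives 2-bromo-1-iododecane.

2-bromo-1-iododecane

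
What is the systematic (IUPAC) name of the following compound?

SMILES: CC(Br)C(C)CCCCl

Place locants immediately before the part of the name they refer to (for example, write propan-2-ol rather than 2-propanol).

5-bromo-1-chloro-4-methylhexane

The parent chain contains 6 carbons (hexane).
Choose the numbering such that the substituent locant set {1,4,5} is lower than {2,3,6} at the first point of difference.
This places a bromo group at C-5; a chloro group at C-1; a methyl group at C-4.
The substituents are ordered alphabetically, ignoring any di-/tri- multipliers.
Assembling the pieces gives 5-bromo-1-chloro-4-methylhexane.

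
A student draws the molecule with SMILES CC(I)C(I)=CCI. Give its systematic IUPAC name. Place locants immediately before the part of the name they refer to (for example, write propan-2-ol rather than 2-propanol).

The longest chain bearing the multiple bond is 5 carbons long (pentane).
There is one C=C double bond, indicated by the ending -ene.
Choose the numbering such that numbering from this end puts the double bond at C-2 rather than C-3.
This places the double bond between C-2 and C-3; iodo groups at C-1 and C-3 and C-4.
Assembling the pieces gives 1,3,4-triiodopent-2-ene.

1,3,4-triiodopent-2-ene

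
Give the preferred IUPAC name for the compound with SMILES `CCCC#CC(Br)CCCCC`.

6-bromoundec-4-yne

The longest carbon chain that includes the multiple bond has 11 carbons, so the parent hydride is undecane.
A C≡C triple bond in the chain gives the infix -yne-.
Choose the numbering such that numbering from this end puts the triple bond at C-4 rather than C-7.
This places the triple bond between C-4 and C-5; a bromo group at C-6.
Assembling the pieces gives 6-bromoundec-4-yne.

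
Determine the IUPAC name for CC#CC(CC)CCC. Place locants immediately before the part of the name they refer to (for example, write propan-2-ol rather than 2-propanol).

4-ethylhept-2-yne

Counting along the main chain through the multiple bond gives 7 carbons: the parent is heptane.
There is one C≡C triple bond, indicated by the ending -yne.
The numbering direction is chosen so that numbering from this end puts the triple bond at C-2 rather than C-5.
This places the triple bond between C-2 and C-3; an ethyl group at C-4.
The name is 4-ethylhept-2-yne.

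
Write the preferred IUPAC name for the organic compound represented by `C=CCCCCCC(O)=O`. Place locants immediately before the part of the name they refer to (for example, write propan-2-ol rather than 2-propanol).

The longest carbon chain that includes the –COOH group and the multiple bond has 8 carbons, so the parent hydride is octane.
A carboxylic acid (terminal –COOH) is the principal characteristic group, giving the suffix -oic acid.
The chain contains a C=C double bond, so the unsaturation ending is -ene.
The numbering direction is chosen so that the carboxylic acid carbon is C-1 by definition.
That gives the double bond between C-7 and C-8.
Putting it together: oct-7-enoic acid.

oct-7-enoic acid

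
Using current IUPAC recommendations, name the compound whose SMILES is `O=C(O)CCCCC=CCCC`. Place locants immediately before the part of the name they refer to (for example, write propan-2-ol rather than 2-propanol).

The longest carbon chain that includes the –COOH group and the multiple bond has 10 carbons, so the parent hydride is decane.
The highest-priority functional group is a carboxylic acid (terminal –COOH), so the name ends in -oic acid.
The chain contains a C=C double bond, so the unsaturation ending is -ene.
Number the chain so that the carboxylic acid carbon is C-1 by definition.
This places the double bond between C-6 and C-7.
Assembling the pieces gives dec-6-enoic acid.

dec-6-enoic acid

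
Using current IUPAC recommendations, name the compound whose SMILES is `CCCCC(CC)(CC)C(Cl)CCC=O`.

Counting along the main chain through the –CHO group gives 9 carbons: the parent is nonane.
The highest-priority functional group is an aldehyde (terminal –CHO), so the name ends in -al.
The numbering direction is chosen so that the aldehyde carbon is C-1 by definition.
This places a chloro group at C-4; two ethyl groups at C-5.
The substituents are ordered alphabetically, ignoring any di-/tri- multipliers.
Assembling the pieces gives 4-chloro-5,5-diethylnonanal.

4-chloro-5,5-diethylnonanal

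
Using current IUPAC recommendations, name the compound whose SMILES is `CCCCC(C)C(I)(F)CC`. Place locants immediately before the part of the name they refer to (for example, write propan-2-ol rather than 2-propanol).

The parent chain contains 8 carbons (octane).
Choose the numbering such that the substituent locant set {3,3,4} is lower than {5,6,6} at the first point of difference.
That gives a fluoro group at C-3; an iodo group at C-3; a methyl group at C-4.
Prefixes are listed alphabetically: fluoro, iodo, methyl.
Assembling the pieces gives 3-fluoro-3-iodo-4-methyloctane.

3-fluoro-3-iodo-4-methyloctane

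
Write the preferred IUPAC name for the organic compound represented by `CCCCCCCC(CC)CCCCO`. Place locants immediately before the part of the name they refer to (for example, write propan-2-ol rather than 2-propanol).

5-ethyldodecan-1-ol

The longest chain bearing the –OH group is 12 carbons long (dodecane).
The highest-priority functional group is an alcohol (–OH), so the name ends in -ol.
The numbering direction is chosen so that numbering from this end puts the hydroxyl group at C-1 rather than C-12.
This places the hydroxyl at C-1; an ethyl group at C-5.
Putting it together: 5-ethyldodecan-1-ol.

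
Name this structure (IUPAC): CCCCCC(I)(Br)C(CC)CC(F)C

The longest carbon chain is 10 atoms: the parent is decane.
Number the chain so that the substituent locant set {2,4,5,5} is lower than {6,6,7,9} at the first point of difference.
This places a bromo group at C-5; an ethyl group at C-4; a fluoro group at C-2; an iodo group at C-5.
The substituents are ordered alphabetically, ignoring any di-/tri- multipliers.
Putting it together: 5-bromo-4-ethyl-2-fluoro-5-iododecane.

5-bromo-4-ethyl-2-fluoro-5-iododecane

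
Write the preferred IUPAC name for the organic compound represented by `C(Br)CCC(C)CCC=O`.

7-bromo-4-methylheptanal

The longest chain bearing the –CHO group is 7 carbons long (heptane).
The principal characteristic group is an aldehyde (terminal –CHO), named with the suffix -al.
The numbering direction is chosen so that the aldehyde carbon is C-1 by definition.
That gives a bromo group at C-7; a methyl group at C-4.
Substituent prefixes are cited in alphabetical order (multiplying prefixes like di-/tri- are ignored for ordering).
The name is 7-bromo-4-methylheptanal.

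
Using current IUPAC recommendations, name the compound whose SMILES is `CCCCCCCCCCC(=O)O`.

undecanoic acid

The longest chain bearing the –COOH group is 11 carbons long (undecane).
The highest-priority functional group is a carboxylic acid (terminal –COOH), so the name ends in -oic acid.
The numbering direction is chosen so that the carboxylic acid carbon is C-1 by definition.
The name is undecanoic acid.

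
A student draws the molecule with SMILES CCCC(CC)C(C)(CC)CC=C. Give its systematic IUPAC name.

Counting along the main chain through the multiple bond gives 8 carbons: the parent is octane.
The chain contains a C=C double bond, so the unsaturation ending is -ene.
Choose the numbering such that numbering from this end puts the double bond at C-1 rather than C-7.
That gives the double bond between C-1 and C-2; ethyl groups at C-4 and C-5; a methyl group at C-4.
Substituent prefixes are cited in alphabetical order (multiplying prefixes like di-/tri- are ignored for ordering).
The name is 4,5-diethyl-4-methyloct-1-ene.

4,5-diethyl-4-methyloct-1-ene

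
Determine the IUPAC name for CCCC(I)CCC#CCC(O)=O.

The longest carbon chain that includes the –COOH group and the multiple bond has 10 carbons, so the parent hydride is decane.
A carboxylic acid (terminal –COOH) is the principal characteristic group, giving the suffix -oic acid.
A C≡C triple bond in the chain gives the infix -yne-.
The numbering direction is chosen so that the carboxylic acid carbon is C-1 by definition.
With this numbering: the triple bond between C-3 and C-4; an iodo group at C-7.
The name is 7-iododec-3-ynoic acid.

7-iododec-3-ynoic acid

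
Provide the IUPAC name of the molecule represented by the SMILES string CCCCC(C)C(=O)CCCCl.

1-chloro-5-methylnonan-4-one

Counting along the main chain through the carbonyl gives 9 carbons: the parent is nonane.
The principal characteristic group is a ketone (C=O on an internal carbon), named with the suffix -one.
Number the chain so that numbering from this end puts the carbonyl group at C-4 rather than C-6.
With this numbering: the carbonyl at C-4; a chloro group at C-1; a methyl group at C-5.
Prefixes are listed alphabetically: chloro, methyl.
Assembling the pieces gives 1-chloro-5-methylnonan-4-one.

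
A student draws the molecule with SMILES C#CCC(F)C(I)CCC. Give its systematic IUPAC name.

4-fluoro-5-iodooct-1-yne

The longest chain bearing the multiple bond is 8 carbons long (octane).
There is one C≡C triple bond, indicated by the ending -yne.
The numbering direction is chosen so that numbering from this end puts the triple bond at C-1 rather than C-7.
With this numbering: the triple bond between C-1 and C-2; a fluoro group at C-4; an iodo group at C-5.
The substituents are ordered alphabetically, ignoring any di-/tri- multipliers.
Putting it together: 4-fluoro-5-iodooct-1-yne.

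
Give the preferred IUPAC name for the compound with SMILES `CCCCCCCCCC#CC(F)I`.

1-fluoro-1-iodododec-2-yne

Counting along the main chain through the multiple bond gives 12 carbons: the parent is dodecane.
A C≡C triple bond in the chain gives the infix -yne-.
The numbering direction is chosen so that numbering from this end puts the triple bond at C-2 rather than C-10.
This places the triple bond between C-2 and C-3; a fluoro group at C-1; an iodo group at C-1.
Prefixes are listed alphabetically: fluoro, iodo.
The name is 1-fluoro-1-iodododec-2-yne.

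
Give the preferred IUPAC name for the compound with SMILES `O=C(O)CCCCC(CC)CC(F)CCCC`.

Counting along the main chain through the –COOH group gives 12 carbons: the parent is dodecane.
The highest-priority functional group is a carboxylic acid (terminal –COOH), so the name ends in -oic acid.
The numbering direction is chosen so that the carboxylic acid carbon is C-1 by definition.
With this numbering: an ethyl group at C-6; a fluoro group at C-8.
The substituents are ordered alphabetically, ignoring any di-/tri- multipliers.
Putting it together: 6-ethyl-8-fluorododecanoic acid.

6-ethyl-8-fluorododecanoic acid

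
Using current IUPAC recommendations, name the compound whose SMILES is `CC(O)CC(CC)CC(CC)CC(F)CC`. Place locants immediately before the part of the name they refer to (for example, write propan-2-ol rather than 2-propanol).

The longest carbon chain that includes the –OH group has 10 carbons, so the parent hydride is decane.
The highest-priority functional group is an alcohol (–OH), so the name ends in -ol.
Number the chain so that numbering from this end puts the hydroxyl group at C-2 rather than C-9.
That gives the hydroxyl at C-2; ethyl groups at C-4 and C-6; a fluoro group at C-8.
Prefixes are listed alphabetically: ethyl, fluoro.
Putting it together: 4,6-diethyl-8-fluorodecan-2-ol.

4,6-diethyl-8-fluorodecan-2-ol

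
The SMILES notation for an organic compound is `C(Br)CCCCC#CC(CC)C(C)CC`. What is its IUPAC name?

The longest carbon chain that includes the multiple bond has 11 carbons, so the parent hydride is undecane.
There is one C≡C triple bond, indicated by the ending -yne.
Number the chain so that numbering from this end puts the triple bond at C-5 rather than C-6.
With this numbering: the triple bond between C-5 and C-6; a bromo group at C-11; an ethyl group at C-4; a methyl group at C-3.
Prefixes are listed alphabetically: bromo, ethyl, methyl.
Putting it together: 11-bromo-4-ethyl-3-methylundec-5-yne.

11-bromo-4-ethyl-3-methylundec-5-yne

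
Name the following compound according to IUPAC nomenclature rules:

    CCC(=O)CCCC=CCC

dec-7-en-3-one

The longest carbon chain that includes the carbonyl and the multiple bond has 10 carbons, so the parent hydride is decane.
The highest-priority functional group is a ketone (C=O on an internal carbon), so the name ends in -one.
A C=C double bond in the chain gives the infix -ene-.
The numbering direction is chosen so that numbering from this end puts the carbonyl group at C-3 rather than C-8.
With this numbering: the carbonyl at C-3; the double bond between C-7 and C-8.
Assembling the pieces gives dec-7-en-3-one.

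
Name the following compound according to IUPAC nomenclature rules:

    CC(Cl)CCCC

2-chlorohexane

The longest carbon chain is 6 atoms: the parent is hexane.
The numbering direction is chosen so that the substituent locant set {2} is lower than {5} at the first point of difference.
That gives a chloro group at C-2.
Putting it together: 2-chlorohexane.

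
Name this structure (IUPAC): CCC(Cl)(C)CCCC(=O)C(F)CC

The longest carbon chain that includes the carbonyl has 10 carbons, so the parent hydride is decane.
The principal characteristic group is a ketone (C=O on an internal carbon), named with the suffix -one.
The numbering direction is chosen so that numbering from this end puts the carbonyl group at C-4 rather than C-7.
With this numbering: the carbonyl at C-4; a chloro group at C-8; a fluoro group at C-3; a methyl group at C-8.
The substituents are ordered alphabetically, ignoring any di-/tri- multipliers.
Putting it together: 8-chloro-3-fluoro-8-methyldecan-4-one.

8-chloro-3-fluoro-8-methyldecan-4-one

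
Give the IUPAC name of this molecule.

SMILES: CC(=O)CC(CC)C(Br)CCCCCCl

5-bromo-10-chloro-4-ethyldecan-2-one

The longest chain bearing the carbonyl is 10 carbons long (decane).
The principal characteristic group is a ketone (C=O on an internal carbon), named with the suffix -one.
Choose the numbering such that numbering from this end puts the carbonyl group at C-2 rather than C-9.
This places the carbonyl at C-2; a bromo group at C-5; a chloro group at C-10; an ethyl group at C-4.
The substituents are ordered alphabetically, ignoring any di-/tri- multipliers.
Assembling the pieces gives 5-bromo-10-chloro-4-ethyldecan-2-one.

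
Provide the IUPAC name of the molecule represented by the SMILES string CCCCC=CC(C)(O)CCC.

4-methyldec-5-en-4-ol

The longest chain bearing the –OH group and the multiple bond is 10 carbons long (decane).
The highest-priority functional group is an alcohol (–OH), so the name ends in -ol.
A C=C double bond in the chain gives the infix -ene-.
Number the chain so that numbering from this end puts the hydroxyl group at C-4 rather than C-7.
That gives the hydroxyl at C-4; the double bond between C-5 and C-6; a methyl group at C-4.
Putting it together: 4-methyldec-5-en-4-ol.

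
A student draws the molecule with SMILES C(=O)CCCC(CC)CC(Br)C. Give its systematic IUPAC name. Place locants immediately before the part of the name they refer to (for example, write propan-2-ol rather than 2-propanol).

7-bromo-5-ethyloctanal

Counting along the main chain through the –CHO group gives 8 carbons: the parent is octane.
An aldehyde (terminal –CHO) is the principal characteristic group, giving the suffix -al.
The numbering direction is chosen so that the aldehyde carbon is C-1 by definition.
That gives a bromo group at C-7; an ethyl group at C-5.
Prefixes are listed alphabetically: bromo, ethyl.
The name is 7-bromo-5-ethyloctanal.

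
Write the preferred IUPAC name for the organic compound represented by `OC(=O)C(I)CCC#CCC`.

The longest carbon chain that includes the –COOH group and the multiple bond has 8 carbons, so the parent hydride is octane.
A carboxylic acid (terminal –COOH) is the principal characteristic group, giving the suffix -oic acid.
The chain contains a C≡C triple bond, so the unsaturation ending is -yne.
The numbering direction is chosen so that the carboxylic acid carbon is C-1 by definition.
This places the triple bond between C-5 and C-6; an iodo group at C-2.
The name is 2-iodooct-5-ynoic acid.

2-iodooct-5-ynoic acid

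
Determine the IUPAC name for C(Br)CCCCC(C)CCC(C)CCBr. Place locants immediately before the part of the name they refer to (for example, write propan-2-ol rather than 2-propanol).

The parent chain contains 11 carbons (undecane).
Choose the numbering such that the substituent locant set {1,3,6,11} is lower than {1,6,9,11} at the first point of difference.
This places bromo groups at C-1 and C-11; methyl groups at C-3 and C-6.
Prefixes are listed alphabetically: bromo, methyl.
Assembling the pieces gives 1,11-dibromo-3,6-dimethylundecane.

1,11-dibromo-3,6-dimethylundecane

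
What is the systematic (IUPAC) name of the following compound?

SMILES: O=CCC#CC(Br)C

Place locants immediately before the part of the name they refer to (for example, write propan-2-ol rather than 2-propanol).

The longest carbon chain that includes the –CHO group and the multiple bond has 6 carbons, so the parent hydride is hexane.
The highest-priority functional group is an aldehyde (terminal –CHO), so the name ends in -al.
A C≡C triple bond in the chain gives the infix -yne-.
The numbering direction is chosen so that the aldehyde carbon is C-1 by definition.
With this numbering: the triple bond between C-3 and C-4; a bromo group at C-5.
Assembling the pieces gives 5-bromohex-3-ynal.

5-bromohex-3-ynal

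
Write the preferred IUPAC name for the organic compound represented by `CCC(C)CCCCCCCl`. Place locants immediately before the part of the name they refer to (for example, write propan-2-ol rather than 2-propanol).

1-chloro-7-methylnonane

The parent chain contains 9 carbons (nonane).
The numbering direction is chosen so that the substituent locant set {1,7} is lower than {3,9} at the first point of difference.
This places a chloro group at C-1; a methyl group at C-7.
Substituent prefixes are cited in alphabetical order (multiplying prefixes like di-/tri- are ignored for ordering).
Putting it together: 1-chloro-7-methylnonane.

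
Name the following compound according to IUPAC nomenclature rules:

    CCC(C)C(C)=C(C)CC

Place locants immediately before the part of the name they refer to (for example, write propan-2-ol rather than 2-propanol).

Counting along the main chain through the multiple bond gives 7 carbons: the parent is heptane.
The chain contains a C=C double bond, so the unsaturation ending is -ene.
Choose the numbering such that numbering from this end puts the double bond at C-3 rather than C-4.
This places the double bond between C-3 and C-4; methyl groups at C-3 and C-4 and C-5.
The name is 3,4,5-trimethylhept-3-ene.

3,4,5-trimethylhept-3-ene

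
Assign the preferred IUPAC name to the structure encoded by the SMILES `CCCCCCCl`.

The longest carbon chain is 6 atoms: the parent is hexane.
The numbering direction is chosen so that the substituent locant set {1} is lower than {6} at the first point of difference.
This places a chloro group at C-1.
Assembling the pieces gives 1-chlorohexane.

1-chlorohexane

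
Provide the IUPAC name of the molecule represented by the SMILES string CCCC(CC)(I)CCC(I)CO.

The longest carbon chain that includes the –OH group has 8 carbons, so the parent hydride is octane.
The highest-priority functional group is an alcohol (–OH), so the name ends in -ol.
The numbering direction is chosen so that numbering from this end puts the hydroxyl group at C-1 rather than C-8.
With this numbering: the hydroxyl at C-1; an ethyl group at C-5; iodo groups at C-2 and C-5.
Prefixes are listed alphabetically: ethyl, iodo.
Putting it together: 5-ethyl-2,5-diiodooctan-1-ol.

5-ethyl-2,5-diiodooctan-1-ol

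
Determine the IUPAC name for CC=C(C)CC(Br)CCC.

Counting along the main chain through the multiple bond gives 8 carbons: the parent is octane.
There is one C=C double bond, indicated by the ending -ene.
Choose the numbering such that numbering from this end puts the double bond at C-2 rather than C-6.
That gives the double bond between C-2 and C-3; a bromo group at C-5; a methyl group at C-3.
Substituent prefixes are cited in alphabetical order (multiplying prefixes like di-/tri- are ignored for ordering).
Assembling the pieces gives 5-bromo-3-methyloct-2-ene.

5-bromo-3-methyloct-2-ene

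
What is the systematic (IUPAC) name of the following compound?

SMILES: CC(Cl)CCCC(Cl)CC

2,6-dichlorooctane

The longest continuous carbon chain has 8 atoms, so the parent hydride is octane.
Choose the numbering such that the substituent locant set {2,6} is lower than {3,7} at the first point of difference.
That gives chloro groups at C-2 and C-6.
The name is 2,6-dichlorooctane.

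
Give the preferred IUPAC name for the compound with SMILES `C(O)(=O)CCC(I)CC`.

The longest chain bearing the –COOH group is 6 carbons long (hexane).
A carboxylic acid (terminal –COOH) is the principal characteristic group, giving the suffix -oic acid.
The numbering direction is chosen so that the carboxylic acid carbon is C-1 by definition.
That gives an iodo group at C-4.
Assembling the pieces gives 4-iodohexanoic acid.

4-iodohexanoic acid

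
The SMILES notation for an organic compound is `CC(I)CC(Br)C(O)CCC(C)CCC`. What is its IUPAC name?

Counting along the main chain through the –OH group gives 11 carbons: the parent is undecane.
The highest-priority functional group is an alcohol (–OH), so the name ends in -ol.
The numbering direction is chosen so that numbering from this end puts the hydroxyl group at C-5 rather than C-7.
This places the hydroxyl at C-5; a bromo group at C-4; an iodo group at C-2; a methyl group at C-8.
The substituents are ordered alphabetically, ignoring any di-/tri- multipliers.
Putting it together: 4-bromo-2-iodo-8-methylundecan-5-ol.

4-bromo-2-iodo-8-methylundecan-5-ol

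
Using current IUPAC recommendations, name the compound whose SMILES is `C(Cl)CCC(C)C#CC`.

7-chloro-4-methylhept-2-yne

The longest chain bearing the multiple bond is 7 carbons long (heptane).
A C≡C triple bond in the chain gives the infix -yne-.
The numbering direction is chosen so that numbering from this end puts the triple bond at C-2 rather than C-5.
This places the triple bond between C-2 and C-3; a chloro group at C-7; a methyl group at C-4.
The substituents are ordered alphabetically, ignoring any di-/tri- multipliers.
Putting it together: 7-chloro-4-methylhept-2-yne.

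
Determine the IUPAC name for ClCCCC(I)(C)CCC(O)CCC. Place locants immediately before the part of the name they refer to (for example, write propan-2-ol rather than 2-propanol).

10-chloro-7-iodo-7-methyldecan-4-ol

The longest chain bearing the –OH group is 10 carbons long (decane).
An alcohol (–OH) is the principal characteristic group, giving the suffix -ol.
The numbering direction is chosen so that numbering from this end puts the hydroxyl group at C-4 rather than C-7.
With this numbering: the hydroxyl at C-4; a chloro group at C-10; an iodo group at C-7; a methyl group at C-7.
Substituent prefixes are cited in alphabetical order (multiplying prefixes like di-/tri- are ignored for ordering).
The name is 10-chloro-7-iodo-7-methyldecan-4-ol.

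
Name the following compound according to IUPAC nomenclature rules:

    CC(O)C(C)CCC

The longest chain bearing the –OH group is 6 carbons long (hexane).
The highest-priority functional group is an alcohol (–OH), so the name ends in -ol.
The numbering direction is chosen so that numbering from this end puts the hydroxyl group at C-2 rather than C-5.
This places the hydroxyl at C-2; a methyl group at C-3.
Putting it together: 3-methylhexan-2-ol.

3-methylhexan-2-ol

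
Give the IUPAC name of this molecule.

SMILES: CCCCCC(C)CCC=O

The longest chain bearing the –CHO group is 9 carbons long (nonane).
The principal characteristic group is an aldehyde (terminal –CHO), named with the suffix -al.
Choose the numbering such that the aldehyde carbon is C-1 by definition.
With this numbering: a methyl group at C-4.
Assembling the pieces gives 4-methylnonanal.

4-methylnonanal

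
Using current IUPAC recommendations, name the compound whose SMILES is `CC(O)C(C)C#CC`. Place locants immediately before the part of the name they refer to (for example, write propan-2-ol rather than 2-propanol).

3-methylhex-4-yn-2-ol

Counting along the main chain through the –OH group and the multiple bond gives 6 carbons: the parent is hexane.
The highest-priority functional group is an alcohol (–OH), so the name ends in -ol.
There is one C≡C triple bond, indicated by the ending -yne.
Choose the numbering such that numbering from this end puts the hydroxyl group at C-2 rather than C-5.
That gives the hydroxyl at C-2; the triple bond between C-4 and C-5; a methyl group at C-3.
Putting it together: 3-methylhex-4-yn-2-ol.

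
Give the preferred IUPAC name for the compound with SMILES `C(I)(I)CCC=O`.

4,4-diiodobutanal

The longest chain bearing the –CHO group is 4 carbons long (butane).
The highest-priority functional group is an aldehyde (terminal –CHO), so the name ends in -al.
The numbering direction is chosen so that the aldehyde carbon is C-1 by definition.
This places two iodo groups at C-4.
Assembling the pieces gives 4,4-diiodobutanal.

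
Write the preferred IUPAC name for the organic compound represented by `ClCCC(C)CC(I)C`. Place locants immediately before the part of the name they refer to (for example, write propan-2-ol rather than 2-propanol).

1-chloro-5-iodo-3-methylhexane

The longest carbon chain is 6 atoms: the parent is hexane.
Choose the numbering such that the substituent locant set {1,3,5} is lower than {2,4,6} at the first point of difference.
This places a chloro group at C-1; an iodo group at C-5; a methyl group at C-3.
Prefixes are listed alphabetically: chloro, iodo, methyl.
The name is 1-chloro-5-iodo-3-methylhexane.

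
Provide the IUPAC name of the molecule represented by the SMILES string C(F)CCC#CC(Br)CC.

6-bromo-1-fluorooct-4-yne

The longest chain bearing the multiple bond is 8 carbons long (octane).
The chain contains a C≡C triple bond, so the unsaturation ending is -yne.
Number the chain so that the substituent locant set {1,6} is lower than {3,8} at the first point of difference.
That gives the triple bond between C-4 and C-5; a bromo group at C-6; a fluoro group at C-1.
Substituent prefixes are cited in alphabetical order (multiplying prefixes like di-/tri- are ignored for ordering).
Assembling the pieces gives 6-bromo-1-fluorooct-4-yne.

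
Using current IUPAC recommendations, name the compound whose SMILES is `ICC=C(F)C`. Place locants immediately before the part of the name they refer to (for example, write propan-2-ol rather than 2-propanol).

The longest chain bearing the multiple bond is 4 carbons long (butane).
There is one C=C double bond, indicated by the ending -ene.
Number the chain so that the substituent locant set {1,3} is lower than {2,4} at the first point of difference.
With this numbering: the double bond between C-2 and C-3; a fluoro group at C-3; an iodo group at C-1.
Substituent prefixes are cited in alphabetical order (multiplying prefixes like di-/tri- are ignored for ordering).
The name is 3-fluoro-1-iodobut-2-ene.

3-fluoro-1-iodobut-2-ene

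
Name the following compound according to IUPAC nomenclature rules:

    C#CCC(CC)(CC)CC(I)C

The longest carbon chain that includes the multiple bond has 7 carbons, so the parent hydride is heptane.
The chain contains a C≡C triple bond, so the unsaturation ending is -yne.
Number the chain so that numbering from this end puts the triple bond at C-1 rather than C-6.
This places the triple bond between C-1 and C-2; two ethyl groups at C-4; an iodo group at C-6.
The substituents are ordered alphabetically, ignoring any di-/tri- multipliers.
The name is 4,4-diethyl-6-iodohept-1-yne.

4,4-diethyl-6-iodohept-1-yne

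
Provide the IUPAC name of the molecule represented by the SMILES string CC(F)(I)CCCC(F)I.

1,5-difluoro-1,5-diiodohexane

The parent chain contains 6 carbons (hexane).
Number the chain so that the substituent locant set {1,1,5,5} is lower than {2,2,6,6} at the first point of difference.
With this numbering: fluoro groups at C-1 and C-5; iodo groups at C-1 and C-5.
The substituents are ordered alphabetically, ignoring any di-/tri- multipliers.
Assembling the pieces gives 1,5-difluoro-1,5-diiodohexane.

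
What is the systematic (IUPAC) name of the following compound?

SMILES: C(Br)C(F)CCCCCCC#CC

Counting along the main chain through the multiple bond gives 11 carbons: the parent is undecane.
The chain contains a C≡C triple bond, so the unsaturation ending is -yne.
Number the chain so that numbering from this end puts the triple bond at C-2 rather than C-9.
This places the triple bond between C-2 and C-3; a bromo group at C-11; a fluoro group at C-10.
Prefixes are listed alphabetically: bromo, fluoro.
Putting it together: 11-bromo-10-fluoroundec-2-yne.

11-bromo-10-fluoroundec-2-yne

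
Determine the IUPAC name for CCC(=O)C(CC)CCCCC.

Counting along the main chain through the carbonyl gives 9 carbons: the parent is nonane.
The principal characteristic group is a ketone (C=O on an internal carbon), named with the suffix -one.
Number the chain so that numbering from this end puts the carbonyl group at C-3 rather than C-7.
That gives the carbonyl at C-3; an ethyl group at C-4.
The name is 4-ethylnonan-3-one.

4-ethylnonan-3-one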